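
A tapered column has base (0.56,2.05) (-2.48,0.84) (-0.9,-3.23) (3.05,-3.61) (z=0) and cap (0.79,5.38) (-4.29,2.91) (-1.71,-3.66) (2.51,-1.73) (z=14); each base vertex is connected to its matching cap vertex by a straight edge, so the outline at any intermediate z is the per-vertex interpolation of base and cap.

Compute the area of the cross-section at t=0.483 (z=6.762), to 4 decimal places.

Cross-section at t=0.483: each vertex is (1-t)·p0[i] + t·p1[i].
  v1: (1-0.483)·(0.56,2.05) + 0.483·(0.79,5.38) = (0.6711,3.6584)
  v2: (1-0.483)·(-2.48,0.84) + 0.483·(-4.29,2.91) = (-3.3542,1.8398)
  v3: (1-0.483)·(-0.9,-3.23) + 0.483·(-1.71,-3.66) = (-1.2912,-3.4377)
  v4: (1-0.483)·(3.05,-3.61) + 0.483·(2.51,-1.73) = (2.7892,-2.7020)
Shoelace sum Σ(x_i·y_{i+1} − x_{i+1}·y_i):
  i=1: 0.6711·1.8398 − -3.3542·3.6584 = +13.5058 (running +13.5058)
  i=2: -3.3542·-3.4377 − -1.2912·1.8398 = +13.9064 (running +27.4122)
  i=3: -1.2912·-2.7020 − 2.7892·-3.4377 = +13.0772 (running +40.4894)
  i=4: 2.7892·3.6584 − 0.6711·-2.7020 = +12.0172 (running +52.5065)
Area = |Σ|/2 = |52.5065|/2 = 26.2533

Area at t=0.483: 26.2533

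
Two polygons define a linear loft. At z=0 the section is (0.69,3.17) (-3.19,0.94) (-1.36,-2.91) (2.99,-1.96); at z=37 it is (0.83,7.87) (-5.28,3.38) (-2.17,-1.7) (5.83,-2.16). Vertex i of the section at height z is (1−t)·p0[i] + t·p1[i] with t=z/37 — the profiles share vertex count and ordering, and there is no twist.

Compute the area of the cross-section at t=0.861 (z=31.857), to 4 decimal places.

Cross-section at t=0.861: each vertex is (1-t)·p0[i] + t·p1[i].
  v1: (1-0.861)·(0.69,3.17) + 0.861·(0.83,7.87) = (0.8105,7.2167)
  v2: (1-0.861)·(-3.19,0.94) + 0.861·(-5.28,3.38) = (-4.9895,3.0408)
  v3: (1-0.861)·(-1.36,-2.91) + 0.861·(-2.17,-1.7) = (-2.0574,-1.8682)
  v4: (1-0.861)·(2.99,-1.96) + 0.861·(5.83,-2.16) = (5.4352,-2.1322)
Shoelace sum Σ(x_i·y_{i+1} − x_{i+1}·y_i):
  i=1: 0.8105·3.0408 − -4.9895·7.2167 = +38.4724 (running +38.4724)
  i=2: -4.9895·-1.8682 − -2.0574·3.0408 = +15.5776 (running +54.0499)
  i=3: -2.0574·-2.1322 − 5.4352·-1.8682 = +14.5409 (running +68.5908)
  i=4: 5.4352·7.2167 − 0.8105·-2.1322 = +40.9527 (running +109.5435)
Area = |Σ|/2 = |109.5435|/2 = 54.7718

Area at t=0.861: 54.7718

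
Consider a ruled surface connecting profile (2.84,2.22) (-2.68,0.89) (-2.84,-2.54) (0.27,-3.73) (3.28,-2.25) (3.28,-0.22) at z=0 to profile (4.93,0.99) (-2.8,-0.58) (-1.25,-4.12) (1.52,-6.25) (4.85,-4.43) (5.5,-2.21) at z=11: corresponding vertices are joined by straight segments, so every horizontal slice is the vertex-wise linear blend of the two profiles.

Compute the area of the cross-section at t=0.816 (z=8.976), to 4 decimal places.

Cross-section at t=0.816: each vertex is (1-t)·p0[i] + t·p1[i].
  v1: (1-0.816)·(2.84,2.22) + 0.816·(4.93,0.99) = (4.5454,1.2163)
  v2: (1-0.816)·(-2.68,0.89) + 0.816·(-2.8,-0.58) = (-2.7779,-0.3095)
  v3: (1-0.816)·(-2.84,-2.54) + 0.816·(-1.25,-4.12) = (-1.5426,-3.8293)
  v4: (1-0.816)·(0.27,-3.73) + 0.816·(1.52,-6.25) = (1.2900,-5.7863)
  v5: (1-0.816)·(3.28,-2.25) + 0.816·(4.85,-4.43) = (4.5611,-4.0289)
  v6: (1-0.816)·(3.28,-0.22) + 0.816·(5.5,-2.21) = (5.0915,-1.8438)
Shoelace sum Σ(x_i·y_{i+1} − x_{i+1}·y_i):
  i=1: 4.5454·-0.3095 − -2.7779·1.2163 = +1.9719 (running +1.9719)
  i=2: -2.7779·-3.8293 − -1.5426·-0.3095 = +10.1600 (running +12.1319)
  i=3: -1.5426·-5.7863 − 1.2900·-3.8293 = +13.8655 (running +25.9974)
  i=4: 1.2900·-4.0289 − 4.5611·-5.7863 = +21.1948 (running +47.1923)
  i=5: 4.5611·-1.8438 − 5.0915·-4.0289 = +12.1031 (running +59.2954)
  i=6: 5.0915·1.2163 − 4.5454·-1.8438 = +14.5740 (running +73.8694)
Area = |Σ|/2 = |73.8694|/2 = 36.9347

Area at t=0.816: 36.9347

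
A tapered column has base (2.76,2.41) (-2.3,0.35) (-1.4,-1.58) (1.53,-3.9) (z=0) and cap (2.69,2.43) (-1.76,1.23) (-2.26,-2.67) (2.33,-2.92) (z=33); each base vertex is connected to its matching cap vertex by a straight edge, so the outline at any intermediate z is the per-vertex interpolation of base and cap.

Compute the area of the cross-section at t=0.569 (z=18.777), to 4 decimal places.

Cross-section at t=0.569: each vertex is (1-t)·p0[i] + t·p1[i].
  v1: (1-0.569)·(2.76,2.41) + 0.569·(2.69,2.43) = (2.7202,2.4214)
  v2: (1-0.569)·(-2.3,0.35) + 0.569·(-1.76,1.23) = (-1.9927,0.8507)
  v3: (1-0.569)·(-1.4,-1.58) + 0.569·(-2.26,-2.67) = (-1.8893,-2.2002)
  v4: (1-0.569)·(1.53,-3.9) + 0.569·(2.33,-2.92) = (1.9852,-3.3424)
Shoelace sum Σ(x_i·y_{i+1} − x_{i+1}·y_i):
  i=1: 2.7202·0.8507 − -1.9927·2.4214 = +7.1393 (running +7.1393)
  i=2: -1.9927·-2.2002 − -1.8893·0.8507 = +5.9917 (running +13.1310)
  i=3: -1.8893·-3.3424 − 1.9852·-2.2002 = +10.6827 (running +23.8138)
  i=4: 1.9852·2.4214 − 2.7202·-3.3424 = +13.8988 (running +37.7125)
Area = |Σ|/2 = |37.7125|/2 = 18.8563

Area at t=0.569: 18.8563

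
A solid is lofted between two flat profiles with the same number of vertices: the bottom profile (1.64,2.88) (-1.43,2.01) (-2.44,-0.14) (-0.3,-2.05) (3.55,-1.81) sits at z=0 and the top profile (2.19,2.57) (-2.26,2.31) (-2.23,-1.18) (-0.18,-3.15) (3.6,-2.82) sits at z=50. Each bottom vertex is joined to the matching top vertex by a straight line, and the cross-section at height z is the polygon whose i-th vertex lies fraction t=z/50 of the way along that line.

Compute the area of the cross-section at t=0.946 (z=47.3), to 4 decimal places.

Area at t=0.946: 25.9733

Cross-section at t=0.946: each vertex is (1-t)·p0[i] + t·p1[i].
  v1: (1-0.946)·(1.64,2.88) + 0.946·(2.19,2.57) = (2.1603,2.5867)
  v2: (1-0.946)·(-1.43,2.01) + 0.946·(-2.26,2.31) = (-2.2152,2.2938)
  v3: (1-0.946)·(-2.44,-0.14) + 0.946·(-2.23,-1.18) = (-2.2413,-1.1238)
  v4: (1-0.946)·(-0.3,-2.05) + 0.946·(-0.18,-3.15) = (-0.1865,-3.0906)
  v5: (1-0.946)·(3.55,-1.81) + 0.946·(3.6,-2.82) = (3.5973,-2.7655)
Shoelace sum Σ(x_i·y_{i+1} − x_{i+1}·y_i):
  i=1: 2.1603·2.2938 − -2.2152·2.5867 = +10.6854 (running +10.6854)
  i=2: -2.2152·-1.1238 − -2.2413·2.2938 = +7.6307 (running +18.3161)
  i=3: -2.2413·-3.0906 − -0.1865·-1.1238 = +6.7175 (running +25.0336)
  i=4: -0.1865·-2.7655 − 3.5973·-3.0906 = +11.6335 (running +36.6671)
  i=5: 3.5973·2.5867 − 2.1603·-2.7655 = +15.2795 (running +51.9466)
Area = |Σ|/2 = |51.9466|/2 = 25.9733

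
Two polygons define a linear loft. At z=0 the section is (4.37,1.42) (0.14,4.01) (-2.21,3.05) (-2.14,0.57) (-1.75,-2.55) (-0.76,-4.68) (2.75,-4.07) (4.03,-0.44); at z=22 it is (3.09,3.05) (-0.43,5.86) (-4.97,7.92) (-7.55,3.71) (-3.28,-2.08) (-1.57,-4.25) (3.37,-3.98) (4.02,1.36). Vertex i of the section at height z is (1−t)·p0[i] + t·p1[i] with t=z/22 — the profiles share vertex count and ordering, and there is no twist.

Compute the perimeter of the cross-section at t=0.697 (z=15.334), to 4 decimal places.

Cross-section at t=0.697: each vertex is (1-t)·p0[i] + t·p1[i].
  v1: (1-0.697)·(4.37,1.42) + 0.697·(3.09,3.05) = (3.4778,2.5561)
  v2: (1-0.697)·(0.14,4.01) + 0.697·(-0.43,5.86) = (-0.2573,5.2995)
  v3: (1-0.697)·(-2.21,3.05) + 0.697·(-4.97,7.92) = (-4.1337,6.4444)
  v4: (1-0.697)·(-2.14,0.57) + 0.697·(-7.55,3.71) = (-5.9108,2.7586)
  v5: (1-0.697)·(-1.75,-2.55) + 0.697·(-3.28,-2.08) = (-2.8164,-2.2224)
  v6: (1-0.697)·(-0.76,-4.68) + 0.697·(-1.57,-4.25) = (-1.3246,-4.3803)
  v7: (1-0.697)·(2.75,-4.07) + 0.697·(3.37,-3.98) = (3.1821,-4.0073)
  v8: (1-0.697)·(4.03,-0.44) + 0.697·(4.02,1.36) = (4.0230,0.8146)
Perimeter = Σ |v_{i+1} − v_i|:
  edge 1→2: √(-3.7351² + 2.7433²) = 4.6343 (running 4.6343)
  edge 2→3: √(-3.8764² + 1.1449²) = 4.0420 (running 8.6763)
  edge 3→4: √(-1.7771² + -3.6858²) = 4.0918 (running 12.7682)
  edge 4→5: √(3.0944² + -4.9810²) = 5.8639 (running 18.6321)
  edge 5→6: √(1.4918² + -2.1579²) = 2.6234 (running 21.2554)
  edge 6→7: √(4.5067² + 0.3730²) = 4.5221 (running 25.7775)
  edge 7→8: √(0.8409² + 4.8219²) = 4.8946 (running 30.6722)
  edge 8→1: √(-0.5452² + 1.7415²) = 1.8249 (running 32.4970)
Perimeter = 32.4970

Perimeter at t=0.697: 32.4970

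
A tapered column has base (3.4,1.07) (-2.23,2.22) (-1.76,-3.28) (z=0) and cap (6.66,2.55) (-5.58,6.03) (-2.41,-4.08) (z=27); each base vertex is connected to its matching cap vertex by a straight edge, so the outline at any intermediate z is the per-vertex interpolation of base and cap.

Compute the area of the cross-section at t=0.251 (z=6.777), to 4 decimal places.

Area at t=0.251: 23.2667

Cross-section at t=0.251: each vertex is (1-t)·p0[i] + t·p1[i].
  v1: (1-0.251)·(3.4,1.07) + 0.251·(6.66,2.55) = (4.2183,1.4415)
  v2: (1-0.251)·(-2.23,2.22) + 0.251·(-5.58,6.03) = (-3.0709,3.1763)
  v3: (1-0.251)·(-1.76,-3.28) + 0.251·(-2.41,-4.08) = (-1.9232,-3.4808)
Shoelace sum Σ(x_i·y_{i+1} − x_{i+1}·y_i):
  i=1: 4.2183·3.1763 − -3.0709·1.4415 = +17.8251 (running +17.8251)
  i=2: -3.0709·-3.4808 − -1.9232·3.1763 = +16.7975 (running +34.6226)
  i=3: -1.9232·1.4415 − 4.2183·-3.4808 = +11.9107 (running +46.5333)
Area = |Σ|/2 = |46.5333|/2 = 23.2667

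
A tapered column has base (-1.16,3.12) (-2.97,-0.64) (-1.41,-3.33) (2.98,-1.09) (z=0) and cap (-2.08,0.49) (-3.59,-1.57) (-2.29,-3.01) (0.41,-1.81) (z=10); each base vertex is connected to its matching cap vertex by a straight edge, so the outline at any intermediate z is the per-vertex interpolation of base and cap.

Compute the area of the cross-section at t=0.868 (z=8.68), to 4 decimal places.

Cross-section at t=0.868: each vertex is (1-t)·p0[i] + t·p1[i].
  v1: (1-0.868)·(-1.16,3.12) + 0.868·(-2.08,0.49) = (-1.9586,0.8372)
  v2: (1-0.868)·(-2.97,-0.64) + 0.868·(-3.59,-1.57) = (-3.5082,-1.4472)
  v3: (1-0.868)·(-1.41,-3.33) + 0.868·(-2.29,-3.01) = (-2.1738,-3.0522)
  v4: (1-0.868)·(2.98,-1.09) + 0.868·(0.41,-1.81) = (0.7492,-1.7150)
Shoelace sum Σ(x_i·y_{i+1} − x_{i+1}·y_i):
  i=1: -1.9586·-1.4472 − -3.5082·0.8372 = +5.7714 (running +5.7714)
  i=2: -3.5082·-3.0522 − -2.1738·-1.4472 = +7.5617 (running +13.3331)
  i=3: -2.1738·-1.7150 − 0.7492·-3.0522 = +6.0149 (running +19.3480)
  i=4: 0.7492·0.8372 − -1.9586·-1.7150 = -2.7316 (running +16.6164)
Area = |Σ|/2 = |16.6164|/2 = 8.3082

Area at t=0.868: 8.3082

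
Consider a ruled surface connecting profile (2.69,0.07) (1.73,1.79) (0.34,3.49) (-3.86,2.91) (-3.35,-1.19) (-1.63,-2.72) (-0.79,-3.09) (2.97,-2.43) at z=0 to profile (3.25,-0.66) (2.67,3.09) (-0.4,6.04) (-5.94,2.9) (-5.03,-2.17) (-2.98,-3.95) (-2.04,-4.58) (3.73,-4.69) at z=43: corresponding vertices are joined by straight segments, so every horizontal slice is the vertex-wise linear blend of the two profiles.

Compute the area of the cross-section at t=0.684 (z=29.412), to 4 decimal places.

Cross-section at t=0.684: each vertex is (1-t)·p0[i] + t·p1[i].
  v1: (1-0.684)·(2.69,0.07) + 0.684·(3.25,-0.66) = (3.0730,-0.4293)
  v2: (1-0.684)·(1.73,1.79) + 0.684·(2.67,3.09) = (2.3730,2.6792)
  v3: (1-0.684)·(0.34,3.49) + 0.684·(-0.4,6.04) = (-0.1662,5.2342)
  v4: (1-0.684)·(-3.86,2.91) + 0.684·(-5.94,2.9) = (-5.2827,2.9032)
  v5: (1-0.684)·(-3.35,-1.19) + 0.684·(-5.03,-2.17) = (-4.4991,-1.8603)
  v6: (1-0.684)·(-1.63,-2.72) + 0.684·(-2.98,-3.95) = (-2.5534,-3.5613)
  v7: (1-0.684)·(-0.79,-3.09) + 0.684·(-2.04,-4.58) = (-1.6450,-4.1092)
  v8: (1-0.684)·(2.97,-2.43) + 0.684·(3.73,-4.69) = (3.4898,-3.9758)
Shoelace sum Σ(x_i·y_{i+1} − x_{i+1}·y_i):
  i=1: 3.0730·2.6792 − 2.3730·-0.4293 = +9.2520 (running +9.2520)
  i=2: 2.3730·5.2342 − -0.1662·2.6792 = +12.8657 (running +22.1178)
  i=3: -0.1662·2.9032 − -5.2827·5.2342 = +27.1684 (running +49.2862)
  i=4: -5.2827·-1.8603 − -4.4991·2.9032 = +22.8892 (running +72.1754)
  i=5: -4.4991·-3.5613 − -2.5534·-1.8603 = +11.2727 (running +83.4481)
  i=6: -2.5534·-4.1092 − -1.6450·-3.5613 = +4.6340 (running +88.0820)
  i=7: -1.6450·-3.9758 − 3.4898·-4.1092 = +20.8806 (running +108.9626)
  i=8: 3.4898·-0.4293 − 3.0730·-3.9758 = +10.7197 (running +119.6823)
Area = |Σ|/2 = |119.6823|/2 = 59.8411

Area at t=0.684: 59.8411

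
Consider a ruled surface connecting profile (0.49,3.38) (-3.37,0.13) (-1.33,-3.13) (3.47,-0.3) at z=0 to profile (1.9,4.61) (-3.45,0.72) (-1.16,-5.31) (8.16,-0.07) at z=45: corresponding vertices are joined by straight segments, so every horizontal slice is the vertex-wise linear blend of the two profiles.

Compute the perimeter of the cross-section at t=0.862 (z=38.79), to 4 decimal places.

Perimeter at t=0.862: 29.8361

Cross-section at t=0.862: each vertex is (1-t)·p0[i] + t·p1[i].
  v1: (1-0.862)·(0.49,3.38) + 0.862·(1.9,4.61) = (1.7054,4.4403)
  v2: (1-0.862)·(-3.37,0.13) + 0.862·(-3.45,0.72) = (-3.4390,0.6386)
  v3: (1-0.862)·(-1.33,-3.13) + 0.862·(-1.16,-5.31) = (-1.1835,-5.0092)
  v4: (1-0.862)·(3.47,-0.3) + 0.862·(8.16,-0.07) = (7.5128,-0.1017)
Perimeter = Σ |v_{i+1} − v_i|:
  edge 1→2: √(-5.1444² + -3.8017²) = 6.3967 (running 6.3967)
  edge 2→3: √(2.2555² + -5.6477²) = 6.0815 (running 12.4781)
  edge 3→4: √(8.6962² + 4.9074²) = 9.9854 (running 22.4635)
  edge 4→1: √(-5.8074² + 4.5420²) = 7.3726 (running 29.8361)
Perimeter = 29.8361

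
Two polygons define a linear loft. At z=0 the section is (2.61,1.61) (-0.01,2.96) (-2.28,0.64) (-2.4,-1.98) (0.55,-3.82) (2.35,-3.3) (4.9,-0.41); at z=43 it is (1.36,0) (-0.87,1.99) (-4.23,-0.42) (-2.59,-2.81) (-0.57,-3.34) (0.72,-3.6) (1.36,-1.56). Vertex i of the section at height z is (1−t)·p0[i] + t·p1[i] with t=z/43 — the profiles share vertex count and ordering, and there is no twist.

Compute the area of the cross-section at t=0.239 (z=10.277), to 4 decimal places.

Cross-section at t=0.239: each vertex is (1-t)·p0[i] + t·p1[i].
  v1: (1-0.239)·(2.61,1.61) + 0.239·(1.36,0) = (2.3113,1.2252)
  v2: (1-0.239)·(-0.01,2.96) + 0.239·(-0.87,1.99) = (-0.2155,2.7282)
  v3: (1-0.239)·(-2.28,0.64) + 0.239·(-4.23,-0.42) = (-2.7461,0.3867)
  v4: (1-0.239)·(-2.4,-1.98) + 0.239·(-2.59,-2.81) = (-2.4454,-2.1784)
  v5: (1-0.239)·(0.55,-3.82) + 0.239·(-0.57,-3.34) = (0.2823,-3.7053)
  v6: (1-0.239)·(2.35,-3.3) + 0.239·(0.72,-3.6) = (1.9604,-3.3717)
  v7: (1-0.239)·(4.9,-0.41) + 0.239·(1.36,-1.56) = (4.0539,-0.6848)
Shoelace sum Σ(x_i·y_{i+1} − x_{i+1}·y_i):
  i=1: 2.3113·2.7282 − -0.2155·1.2252 = +6.5696 (running +6.5696)
  i=2: -0.2155·0.3867 − -2.7461·2.7282 = +7.4084 (running +13.9779)
  i=3: -2.7461·-2.1784 − -2.4454·0.3867 = +6.9275 (running +20.9054)
  i=4: -2.4454·-3.7053 − 0.2823·-2.1784 = +9.6759 (running +30.5813)
  i=5: 0.2823·-3.3717 − 1.9604·-3.7053 = +6.3120 (running +36.8933)
  i=6: 1.9604·-0.6848 − 4.0539·-3.3717 = +12.3261 (running +49.2194)
  i=7: 4.0539·1.2252 − 2.3113·-0.6848 = +6.5498 (running +55.7692)
Area = |Σ|/2 = |55.7692|/2 = 27.8846

Area at t=0.239: 27.8846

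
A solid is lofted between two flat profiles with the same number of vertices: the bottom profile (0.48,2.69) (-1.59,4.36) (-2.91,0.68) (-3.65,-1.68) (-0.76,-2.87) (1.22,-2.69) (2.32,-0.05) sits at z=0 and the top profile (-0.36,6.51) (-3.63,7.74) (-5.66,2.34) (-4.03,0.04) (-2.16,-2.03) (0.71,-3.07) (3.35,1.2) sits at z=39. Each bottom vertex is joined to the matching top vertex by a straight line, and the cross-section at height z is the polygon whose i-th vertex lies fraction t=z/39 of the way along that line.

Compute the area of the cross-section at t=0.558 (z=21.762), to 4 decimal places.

Area at t=0.558: 41.9234

Cross-section at t=0.558: each vertex is (1-t)·p0[i] + t·p1[i].
  v1: (1-0.558)·(0.48,2.69) + 0.558·(-0.36,6.51) = (0.0113,4.8216)
  v2: (1-0.558)·(-1.59,4.36) + 0.558·(-3.63,7.74) = (-2.7283,6.2460)
  v3: (1-0.558)·(-2.91,0.68) + 0.558·(-5.66,2.34) = (-4.4445,1.6063)
  v4: (1-0.558)·(-3.65,-1.68) + 0.558·(-4.03,0.04) = (-3.8620,-0.7202)
  v5: (1-0.558)·(-0.76,-2.87) + 0.558·(-2.16,-2.03) = (-1.5412,-2.4013)
  v6: (1-0.558)·(1.22,-2.69) + 0.558·(0.71,-3.07) = (0.9354,-2.9020)
  v7: (1-0.558)·(2.32,-0.05) + 0.558·(3.35,1.2) = (2.8947,0.6475)
Shoelace sum Σ(x_i·y_{i+1} − x_{i+1}·y_i):
  i=1: 0.0113·6.2460 − -2.7283·4.8216 = +13.2252 (running +13.2252)
  i=2: -2.7283·1.6063 − -4.4445·6.2460 = +23.3781 (running +36.6033)
  i=3: -4.4445·-0.7202 − -3.8620·1.6063 = +9.4046 (running +46.0079)
  i=4: -3.8620·-2.4013 − -1.5412·-0.7202 = +8.1638 (running +54.1717)
  i=5: -1.5412·-2.9020 − 0.9354·-2.4013 = +6.7188 (running +60.8906)
  i=6: 0.9354·0.6475 − 2.8947·-2.9020 = +9.0063 (running +69.8969)
  i=7: 2.8947·4.8216 − 0.0113·0.6475 = +13.9499 (running +83.8467)
Area = |Σ|/2 = |83.8467|/2 = 41.9234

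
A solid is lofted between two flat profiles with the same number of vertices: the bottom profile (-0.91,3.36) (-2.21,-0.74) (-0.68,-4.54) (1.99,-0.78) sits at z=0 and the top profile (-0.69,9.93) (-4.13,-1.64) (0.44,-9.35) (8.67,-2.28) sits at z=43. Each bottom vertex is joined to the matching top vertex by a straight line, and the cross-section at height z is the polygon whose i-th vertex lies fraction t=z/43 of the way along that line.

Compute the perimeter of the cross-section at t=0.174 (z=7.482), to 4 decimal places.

Perimeter at t=0.174: 23.0939

Cross-section at t=0.174: each vertex is (1-t)·p0[i] + t·p1[i].
  v1: (1-0.174)·(-0.91,3.36) + 0.174·(-0.69,9.93) = (-0.8717,4.5032)
  v2: (1-0.174)·(-2.21,-0.74) + 0.174·(-4.13,-1.64) = (-2.5441,-0.8966)
  v3: (1-0.174)·(-0.68,-4.54) + 0.174·(0.44,-9.35) = (-0.4851,-5.3769)
  v4: (1-0.174)·(1.99,-0.78) + 0.174·(8.67,-2.28) = (3.1523,-1.0410)
Perimeter = Σ |v_{i+1} − v_i|:
  edge 1→2: √(-1.6724² + -5.3998²) = 5.6528 (running 5.6528)
  edge 2→3: √(2.0590² + -4.4803²) = 4.9308 (running 10.5836)
  edge 3→4: √(3.6374² + 4.3359²) = 5.6596 (running 16.2432)
  edge 4→1: √(-4.0240² + 5.5442²) = 6.8506 (running 23.0939)
Perimeter = 23.0939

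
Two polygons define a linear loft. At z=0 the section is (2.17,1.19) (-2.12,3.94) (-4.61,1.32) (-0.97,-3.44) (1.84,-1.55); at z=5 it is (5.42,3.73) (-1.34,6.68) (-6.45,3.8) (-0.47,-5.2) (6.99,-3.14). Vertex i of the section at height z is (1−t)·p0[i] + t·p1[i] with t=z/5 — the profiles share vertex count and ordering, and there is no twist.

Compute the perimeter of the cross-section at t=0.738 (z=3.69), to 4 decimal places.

Perimeter at t=0.738: 33.9935

Cross-section at t=0.738: each vertex is (1-t)·p0[i] + t·p1[i].
  v1: (1-0.738)·(2.17,1.19) + 0.738·(5.42,3.73) = (4.5685,3.0645)
  v2: (1-0.738)·(-2.12,3.94) + 0.738·(-1.34,6.68) = (-1.5444,5.9621)
  v3: (1-0.738)·(-4.61,1.32) + 0.738·(-6.45,3.8) = (-5.9679,3.1502)
  v4: (1-0.738)·(-0.97,-3.44) + 0.738·(-0.47,-5.2) = (-0.6010,-4.7389)
  v5: (1-0.738)·(1.84,-1.55) + 0.738·(6.99,-3.14) = (5.6407,-2.7234)
Perimeter = Σ |v_{i+1} − v_i|:
  edge 1→2: √(-6.1129² + 2.8976²) = 6.7648 (running 6.7648)
  edge 2→3: √(-4.4236² + -2.8119²) = 5.2416 (running 12.0065)
  edge 3→4: √(5.3669² + -7.8891²) = 9.5416 (running 21.5481)
  edge 4→5: √(6.2417² + 2.0155²) = 6.5590 (running 28.1071)
  edge 5→1: √(-1.0722² + 5.7879²) = 5.8864 (running 33.9935)
Perimeter = 33.9935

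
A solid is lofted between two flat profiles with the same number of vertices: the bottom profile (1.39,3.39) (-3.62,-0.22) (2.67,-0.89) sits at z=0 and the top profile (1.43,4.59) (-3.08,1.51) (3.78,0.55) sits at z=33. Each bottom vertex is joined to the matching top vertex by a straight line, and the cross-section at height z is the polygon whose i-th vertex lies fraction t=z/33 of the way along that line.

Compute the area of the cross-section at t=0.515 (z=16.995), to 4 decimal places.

Area at t=0.515: 12.9318

Cross-section at t=0.515: each vertex is (1-t)·p0[i] + t·p1[i].
  v1: (1-0.515)·(1.39,3.39) + 0.515·(1.43,4.59) = (1.4106,4.0080)
  v2: (1-0.515)·(-3.62,-0.22) + 0.515·(-3.08,1.51) = (-3.3419,0.6710)
  v3: (1-0.515)·(2.67,-0.89) + 0.515·(3.78,0.55) = (3.2416,-0.1484)
Shoelace sum Σ(x_i·y_{i+1} − x_{i+1}·y_i):
  i=1: 1.4106·0.6710 − -3.3419·4.0080 = +14.3408 (running +14.3408)
  i=2: -3.3419·-0.1484 − 3.2416·0.6710 = -1.6790 (running +12.6617)
  i=3: 3.2416·4.0080 − 1.4106·-0.1484 = +13.2019 (running +25.8636)
Area = |Σ|/2 = |25.8636|/2 = 12.9318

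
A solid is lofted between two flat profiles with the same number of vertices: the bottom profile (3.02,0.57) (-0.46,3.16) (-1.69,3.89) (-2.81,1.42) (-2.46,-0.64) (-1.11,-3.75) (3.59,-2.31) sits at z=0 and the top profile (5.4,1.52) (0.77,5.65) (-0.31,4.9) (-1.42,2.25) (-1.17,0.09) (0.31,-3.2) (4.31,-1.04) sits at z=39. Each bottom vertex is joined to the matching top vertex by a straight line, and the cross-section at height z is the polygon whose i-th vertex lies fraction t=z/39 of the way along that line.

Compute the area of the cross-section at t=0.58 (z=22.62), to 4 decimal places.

Cross-section at t=0.58: each vertex is (1-t)·p0[i] + t·p1[i].
  v1: (1-0.58)·(3.02,0.57) + 0.58·(5.4,1.52) = (4.4004,1.1210)
  v2: (1-0.58)·(-0.46,3.16) + 0.58·(0.77,5.65) = (0.2534,4.6042)
  v3: (1-0.58)·(-1.69,3.89) + 0.58·(-0.31,4.9) = (-0.8896,4.4758)
  v4: (1-0.58)·(-2.81,1.42) + 0.58·(-1.42,2.25) = (-2.0038,1.9014)
  v5: (1-0.58)·(-2.46,-0.64) + 0.58·(-1.17,0.09) = (-1.7118,-0.2166)
  v6: (1-0.58)·(-1.11,-3.75) + 0.58·(0.31,-3.2) = (-0.2864,-3.4310)
  v7: (1-0.58)·(3.59,-2.31) + 0.58·(4.31,-1.04) = (4.0076,-1.5734)
Shoelace sum Σ(x_i·y_{i+1} − x_{i+1}·y_i):
  i=1: 4.4004·4.6042 − 0.2534·1.1210 = +19.9763 (running +19.9763)
  i=2: 0.2534·4.4758 − -0.8896·4.6042 = +5.2301 (running +25.2063)
  i=3: -0.8896·1.9014 − -2.0038·4.4758 = +7.2771 (running +32.4834)
  i=4: -2.0038·-0.2166 − -1.7118·1.9014 = +3.6888 (running +36.1723)
  i=5: -1.7118·-3.4310 − -0.2864·-0.2166 = +5.8112 (running +41.9834)
  i=6: -0.2864·-1.5734 − 4.0076·-3.4310 = +14.2007 (running +56.1841)
  i=7: 4.0076·1.1210 − 4.4004·-1.5734 = +11.4161 (running +67.6002)
Area = |Σ|/2 = |67.6002|/2 = 33.8001

Area at t=0.58: 33.8001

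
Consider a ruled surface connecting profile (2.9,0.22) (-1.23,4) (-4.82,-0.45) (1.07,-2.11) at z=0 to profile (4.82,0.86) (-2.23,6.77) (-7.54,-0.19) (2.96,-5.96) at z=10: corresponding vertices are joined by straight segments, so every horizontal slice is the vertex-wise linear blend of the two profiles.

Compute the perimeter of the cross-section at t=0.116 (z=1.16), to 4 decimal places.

Cross-section at t=0.116: each vertex is (1-t)·p0[i] + t·p1[i].
  v1: (1-0.116)·(2.9,0.22) + 0.116·(4.82,0.86) = (3.1227,0.2942)
  v2: (1-0.116)·(-1.23,4) + 0.116·(-2.23,6.77) = (-1.3460,4.3213)
  v3: (1-0.116)·(-4.82,-0.45) + 0.116·(-7.54,-0.19) = (-5.1355,-0.4198)
  v4: (1-0.116)·(1.07,-2.11) + 0.116·(2.96,-5.96) = (1.2892,-2.5566)
Perimeter = Σ |v_{i+1} − v_i|:
  edge 1→2: √(-4.4687² + 4.0271²) = 6.0155 (running 6.0155)
  edge 2→3: √(-3.7895² + -4.7412²) = 6.0695 (running 12.0851)
  edge 3→4: √(6.4248² + -2.1368²) = 6.7708 (running 18.8558)
  edge 4→1: √(1.8335² + 2.8508²) = 3.3895 (running 22.2454)
Perimeter = 22.2454

Perimeter at t=0.116: 22.2454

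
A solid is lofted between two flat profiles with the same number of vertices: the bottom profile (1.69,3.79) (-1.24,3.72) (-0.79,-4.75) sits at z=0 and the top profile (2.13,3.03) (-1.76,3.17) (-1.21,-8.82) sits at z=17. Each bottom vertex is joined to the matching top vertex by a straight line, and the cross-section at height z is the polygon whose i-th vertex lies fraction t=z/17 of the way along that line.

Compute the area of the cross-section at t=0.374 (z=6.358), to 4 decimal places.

Cross-section at t=0.374: each vertex is (1-t)·p0[i] + t·p1[i].
  v1: (1-0.374)·(1.69,3.79) + 0.374·(2.13,3.03) = (1.8546,3.5058)
  v2: (1-0.374)·(-1.24,3.72) + 0.374·(-1.76,3.17) = (-1.4345,3.5143)
  v3: (1-0.374)·(-0.79,-4.75) + 0.374·(-1.21,-8.82) = (-0.9471,-6.2722)
Shoelace sum Σ(x_i·y_{i+1} − x_{i+1}·y_i):
  i=1: 1.8546·3.5143 − -1.4345·3.5058 = +11.5464 (running +11.5464)
  i=2: -1.4345·-6.2722 − -0.9471·3.5143 = +12.3256 (running +23.8721)
  i=3: -0.9471·3.5058 − 1.8546·-6.2722 = +8.3119 (running +32.1840)
Area = |Σ|/2 = |32.1840|/2 = 16.0920

Area at t=0.374: 16.0920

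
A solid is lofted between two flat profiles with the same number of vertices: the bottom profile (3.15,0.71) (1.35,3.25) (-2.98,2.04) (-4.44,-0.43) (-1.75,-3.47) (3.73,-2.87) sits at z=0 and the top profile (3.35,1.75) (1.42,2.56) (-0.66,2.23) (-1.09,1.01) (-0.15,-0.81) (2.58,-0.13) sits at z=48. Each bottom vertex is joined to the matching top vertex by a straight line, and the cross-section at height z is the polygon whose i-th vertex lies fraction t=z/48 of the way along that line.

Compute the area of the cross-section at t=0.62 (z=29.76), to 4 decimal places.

Area at t=0.62: 19.0257

Cross-section at t=0.62: each vertex is (1-t)·p0[i] + t·p1[i].
  v1: (1-0.62)·(3.15,0.71) + 0.62·(3.35,1.75) = (3.2740,1.3548)
  v2: (1-0.62)·(1.35,3.25) + 0.62·(1.42,2.56) = (1.3934,2.8222)
  v3: (1-0.62)·(-2.98,2.04) + 0.62·(-0.66,2.23) = (-1.5416,2.1578)
  v4: (1-0.62)·(-4.44,-0.43) + 0.62·(-1.09,1.01) = (-2.3630,0.4628)
  v5: (1-0.62)·(-1.75,-3.47) + 0.62·(-0.15,-0.81) = (-0.7580,-1.8208)
  v6: (1-0.62)·(3.73,-2.87) + 0.62·(2.58,-0.13) = (3.0170,-1.1712)
Shoelace sum Σ(x_i·y_{i+1} − x_{i+1}·y_i):
  i=1: 3.2740·2.8222 − 1.3934·1.3548 = +7.3521 (running +7.3521)
  i=2: 1.3934·2.1578 − -1.5416·2.8222 = +7.3574 (running +14.7095)
  i=3: -1.5416·0.4628 − -2.3630·2.1578 = +4.3854 (running +19.0949)
  i=4: -2.3630·-1.8208 − -0.7580·0.4628 = +4.6534 (running +23.7483)
  i=5: -0.7580·-1.1712 − 3.0170·-1.8208 = +6.3811 (running +30.1294)
  i=6: 3.0170·1.3548 − 3.2740·-1.1712 = +7.9219 (running +38.0513)
Area = |Σ|/2 = |38.0513|/2 = 19.0257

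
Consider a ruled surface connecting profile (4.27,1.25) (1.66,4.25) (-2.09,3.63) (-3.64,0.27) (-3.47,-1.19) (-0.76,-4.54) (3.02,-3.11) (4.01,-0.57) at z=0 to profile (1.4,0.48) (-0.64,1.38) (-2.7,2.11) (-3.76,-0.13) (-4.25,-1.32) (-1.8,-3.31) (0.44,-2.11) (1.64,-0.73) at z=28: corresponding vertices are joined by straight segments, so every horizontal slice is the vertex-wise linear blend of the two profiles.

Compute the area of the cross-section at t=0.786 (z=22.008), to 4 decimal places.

Cross-section at t=0.786: each vertex is (1-t)·p0[i] + t·p1[i].
  v1: (1-0.786)·(4.27,1.25) + 0.786·(1.4,0.48) = (2.0142,0.6448)
  v2: (1-0.786)·(1.66,4.25) + 0.786·(-0.64,1.38) = (-0.1478,1.9942)
  v3: (1-0.786)·(-2.09,3.63) + 0.786·(-2.7,2.11) = (-2.5695,2.4353)
  v4: (1-0.786)·(-3.64,0.27) + 0.786·(-3.76,-0.13) = (-3.7343,-0.0444)
  v5: (1-0.786)·(-3.47,-1.19) + 0.786·(-4.25,-1.32) = (-4.0831,-1.2922)
  v6: (1-0.786)·(-0.76,-4.54) + 0.786·(-1.8,-3.31) = (-1.5774,-3.5732)
  v7: (1-0.786)·(3.02,-3.11) + 0.786·(0.44,-2.11) = (0.9921,-2.3240)
  v8: (1-0.786)·(4.01,-0.57) + 0.786·(1.64,-0.73) = (2.1472,-0.6958)
Shoelace sum Σ(x_i·y_{i+1} − x_{i+1}·y_i):
  i=1: 2.0142·1.9942 − -0.1478·0.6448 = +4.1119 (running +4.1119)
  i=2: -0.1478·2.4353 − -2.5695·1.9942 = +4.7640 (running +8.8760)
  i=3: -2.5695·-0.0444 − -3.7343·2.4353 = +9.2082 (running +18.0842)
  i=4: -3.7343·-1.2922 − -4.0831·-0.0444 = +4.6441 (running +22.7283)
  i=5: -4.0831·-3.5732 − -1.5774·-1.2922 = +12.5514 (running +35.2797)
  i=6: -1.5774·-2.3240 − 0.9921·-3.5732 = +7.2110 (running +42.4907)
  i=7: 0.9921·-0.6958 − 2.1472·-2.3240 = +4.2998 (running +46.7905)
  i=8: 2.1472·0.6448 − 2.0142·-0.6958 = +2.7858 (running +49.5763)
Area = |Σ|/2 = |49.5763|/2 = 24.7882

Area at t=0.786: 24.7882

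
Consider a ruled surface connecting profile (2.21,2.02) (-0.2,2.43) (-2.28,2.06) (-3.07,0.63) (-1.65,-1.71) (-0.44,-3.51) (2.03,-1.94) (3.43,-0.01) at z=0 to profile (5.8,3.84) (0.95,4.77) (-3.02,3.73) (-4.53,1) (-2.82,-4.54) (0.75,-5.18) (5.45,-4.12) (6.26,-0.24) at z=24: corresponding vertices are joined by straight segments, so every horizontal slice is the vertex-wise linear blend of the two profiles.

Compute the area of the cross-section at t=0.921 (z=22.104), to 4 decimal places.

Area at t=0.921: 79.9384

Cross-section at t=0.921: each vertex is (1-t)·p0[i] + t·p1[i].
  v1: (1-0.921)·(2.21,2.02) + 0.921·(5.8,3.84) = (5.5164,3.6962)
  v2: (1-0.921)·(-0.2,2.43) + 0.921·(0.95,4.77) = (0.8591,4.5851)
  v3: (1-0.921)·(-2.28,2.06) + 0.921·(-3.02,3.73) = (-2.9615,3.5981)
  v4: (1-0.921)·(-3.07,0.63) + 0.921·(-4.53,1) = (-4.4147,0.9708)
  v5: (1-0.921)·(-1.65,-1.71) + 0.921·(-2.82,-4.54) = (-2.7276,-4.3164)
  v6: (1-0.921)·(-0.44,-3.51) + 0.921·(0.75,-5.18) = (0.6560,-5.0481)
  v7: (1-0.921)·(2.03,-1.94) + 0.921·(5.45,-4.12) = (5.1798,-3.9478)
  v8: (1-0.921)·(3.43,-0.01) + 0.921·(6.26,-0.24) = (6.0364,-0.2218)
Shoelace sum Σ(x_i·y_{i+1} − x_{i+1}·y_i):
  i=1: 5.5164·4.5851 − 0.8591·3.6962 = +22.1178 (running +22.1178)
  i=2: 0.8591·3.5981 − -2.9615·4.5851 = +16.6704 (running +38.7882)
  i=3: -2.9615·0.9708 − -4.4147·3.5981 = +13.0093 (running +51.7975)
  i=4: -4.4147·-4.3164 − -2.7276·0.9708 = +21.7034 (running +73.5009)
  i=5: -2.7276·-5.0481 − 0.6560·-4.3164 = +16.6005 (running +90.1014)
  i=6: 0.6560·-3.9478 − 5.1798·-5.0481 = +23.5584 (running +113.6598)
  i=7: 5.1798·-0.2218 − 6.0364·-3.9478 = +22.6815 (running +136.3412)
  i=8: 6.0364·3.6962 − 5.5164·-0.2218 = +23.5357 (running +159.8769)
Area = |Σ|/2 = |159.8769|/2 = 79.9384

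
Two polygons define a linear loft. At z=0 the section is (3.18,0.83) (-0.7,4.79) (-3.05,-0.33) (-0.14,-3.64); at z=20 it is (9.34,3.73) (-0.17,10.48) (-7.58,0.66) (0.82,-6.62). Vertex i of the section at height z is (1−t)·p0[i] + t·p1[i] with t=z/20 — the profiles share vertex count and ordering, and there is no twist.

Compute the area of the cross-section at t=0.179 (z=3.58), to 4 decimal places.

Cross-section at t=0.179: each vertex is (1-t)·p0[i] + t·p1[i].
  v1: (1-0.179)·(3.18,0.83) + 0.179·(9.34,3.73) = (4.2826,1.3491)
  v2: (1-0.179)·(-0.7,4.79) + 0.179·(-0.17,10.48) = (-0.6051,5.8085)
  v3: (1-0.179)·(-3.05,-0.33) + 0.179·(-7.58,0.66) = (-3.8609,-0.1528)
  v4: (1-0.179)·(-0.14,-3.64) + 0.179·(0.82,-6.62) = (0.0318,-4.1734)
Shoelace sum Σ(x_i·y_{i+1} − x_{i+1}·y_i):
  i=1: 4.2826·5.8085 − -0.6051·1.3491 = +25.6921 (running +25.6921)
  i=2: -0.6051·-0.1528 − -3.8609·5.8085 = +22.5184 (running +48.2105)
  i=3: -3.8609·-4.1734 − 0.0318·-0.1528 = +16.1179 (running +64.3284)
  i=4: 0.0318·1.3491 − 4.2826·-4.1734 = +17.9162 (running +82.2446)
Area = |Σ|/2 = |82.2446|/2 = 41.1223

Area at t=0.179: 41.1223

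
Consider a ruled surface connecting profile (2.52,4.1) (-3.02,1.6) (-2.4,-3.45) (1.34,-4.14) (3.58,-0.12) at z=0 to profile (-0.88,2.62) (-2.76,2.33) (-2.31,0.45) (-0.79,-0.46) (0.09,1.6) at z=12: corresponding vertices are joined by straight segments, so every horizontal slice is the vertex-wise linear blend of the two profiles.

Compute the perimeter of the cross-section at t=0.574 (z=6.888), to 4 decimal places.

Cross-section at t=0.574: each vertex is (1-t)·p0[i] + t·p1[i].
  v1: (1-0.574)·(2.52,4.1) + 0.574·(-0.88,2.62) = (0.5684,3.2505)
  v2: (1-0.574)·(-3.02,1.6) + 0.574·(-2.76,2.33) = (-2.8708,2.0190)
  v3: (1-0.574)·(-2.4,-3.45) + 0.574·(-2.31,0.45) = (-2.3483,-1.2114)
  v4: (1-0.574)·(1.34,-4.14) + 0.574·(-0.79,-0.46) = (0.1174,-2.0277)
  v5: (1-0.574)·(3.58,-0.12) + 0.574·(0.09,1.6) = (1.5767,0.8673)
Perimeter = Σ |v_{i+1} − v_i|:
  edge 1→2: √(-3.4392² + -1.2315²) = 3.6530 (running 3.6530)
  edge 2→3: √(0.5224² + -3.2304²) = 3.2724 (running 6.9254)
  edge 3→4: √(2.4657² + -0.8163²) = 2.5973 (running 9.5227)
  edge 4→5: √(1.4594² + 2.8950²) = 3.2420 (running 12.7647)
  edge 5→1: √(-1.0083² + 2.3832²) = 2.5877 (running 15.3524)
Perimeter = 15.3524

Perimeter at t=0.574: 15.3524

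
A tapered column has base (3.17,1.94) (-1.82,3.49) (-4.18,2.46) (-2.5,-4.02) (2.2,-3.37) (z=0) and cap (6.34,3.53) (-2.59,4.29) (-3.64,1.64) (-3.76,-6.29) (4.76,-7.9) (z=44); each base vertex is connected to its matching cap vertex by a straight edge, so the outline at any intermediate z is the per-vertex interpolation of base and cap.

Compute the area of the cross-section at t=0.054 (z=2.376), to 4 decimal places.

Area at t=0.054: 42.4634

Cross-section at t=0.054: each vertex is (1-t)·p0[i] + t·p1[i].
  v1: (1-0.054)·(3.17,1.94) + 0.054·(6.34,3.53) = (3.3412,2.0259)
  v2: (1-0.054)·(-1.82,3.49) + 0.054·(-2.59,4.29) = (-1.8616,3.5332)
  v3: (1-0.054)·(-4.18,2.46) + 0.054·(-3.64,1.64) = (-4.1508,2.4157)
  v4: (1-0.054)·(-2.5,-4.02) + 0.054·(-3.76,-6.29) = (-2.5680,-4.1426)
  v5: (1-0.054)·(2.2,-3.37) + 0.054·(4.76,-7.9) = (2.3382,-3.6146)
Shoelace sum Σ(x_i·y_{i+1} − x_{i+1}·y_i):
  i=1: 3.3412·3.5332 − -1.8616·2.0259 = +15.5764 (running +15.5764)
  i=2: -1.8616·2.4157 − -4.1508·3.5332 = +10.1687 (running +25.7450)
  i=3: -4.1508·-4.1426 − -2.5680·2.4157 = +23.3989 (running +49.1439)
  i=4: -2.5680·-3.6146 − 2.3382·-4.1426 = +18.9688 (running +68.1127)
  i=5: 2.3382·2.0259 − 3.3412·-3.6146 = +16.8140 (running +84.9268)
Area = |Σ|/2 = |84.9268|/2 = 42.4634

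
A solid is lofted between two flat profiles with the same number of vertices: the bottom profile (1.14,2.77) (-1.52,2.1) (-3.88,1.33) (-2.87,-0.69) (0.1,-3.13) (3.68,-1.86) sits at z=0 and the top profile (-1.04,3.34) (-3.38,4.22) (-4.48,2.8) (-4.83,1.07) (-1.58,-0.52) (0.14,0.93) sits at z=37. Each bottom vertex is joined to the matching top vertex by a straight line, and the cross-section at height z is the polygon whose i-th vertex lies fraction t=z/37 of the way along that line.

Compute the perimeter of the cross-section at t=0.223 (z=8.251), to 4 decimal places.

Perimeter at t=0.223: 18.8625

Cross-section at t=0.223: each vertex is (1-t)·p0[i] + t·p1[i].
  v1: (1-0.223)·(1.14,2.77) + 0.223·(-1.04,3.34) = (0.6539,2.8971)
  v2: (1-0.223)·(-1.52,2.1) + 0.223·(-3.38,4.22) = (-1.9348,2.5728)
  v3: (1-0.223)·(-3.88,1.33) + 0.223·(-4.48,2.8) = (-4.0138,1.6578)
  v4: (1-0.223)·(-2.87,-0.69) + 0.223·(-4.83,1.07) = (-3.3071,-0.2975)
  v5: (1-0.223)·(0.1,-3.13) + 0.223·(-1.58,-0.52) = (-0.2746,-2.5480)
  v6: (1-0.223)·(3.68,-1.86) + 0.223·(0.14,0.93) = (2.8906,-1.2378)
Perimeter = Σ |v_{i+1} − v_i|:
  edge 1→2: √(-2.5886² + -0.3243²) = 2.6089 (running 2.6089)
  edge 2→3: √(-2.0790² + -0.9150²) = 2.2714 (running 4.8803)
  edge 3→4: √(0.7067² + -1.9553²) = 2.0791 (running 6.9595)
  edge 4→5: √(3.0324² + -2.2504²) = 3.7763 (running 10.7357)
  edge 5→6: √(3.1652² + 1.3101²) = 3.4257 (running 14.1614)
  edge 6→1: √(-2.2367² + 4.1349²) = 4.7011 (running 18.8625)
Perimeter = 18.8625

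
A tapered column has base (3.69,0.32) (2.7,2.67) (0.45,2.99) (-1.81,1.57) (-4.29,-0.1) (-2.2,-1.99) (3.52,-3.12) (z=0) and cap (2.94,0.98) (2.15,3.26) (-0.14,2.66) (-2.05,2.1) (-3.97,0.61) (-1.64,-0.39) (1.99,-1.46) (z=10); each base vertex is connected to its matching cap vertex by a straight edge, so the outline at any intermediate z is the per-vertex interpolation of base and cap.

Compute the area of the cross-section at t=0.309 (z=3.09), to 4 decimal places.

Cross-section at t=0.309: each vertex is (1-t)·p0[i] + t·p1[i].
  v1: (1-0.309)·(3.69,0.32) + 0.309·(2.94,0.98) = (3.4583,0.5239)
  v2: (1-0.309)·(2.7,2.67) + 0.309·(2.15,3.26) = (2.5301,2.8523)
  v3: (1-0.309)·(0.45,2.99) + 0.309·(-0.14,2.66) = (0.2677,2.8880)
  v4: (1-0.309)·(-1.81,1.57) + 0.309·(-2.05,2.1) = (-1.8842,1.7338)
  v5: (1-0.309)·(-4.29,-0.1) + 0.309·(-3.97,0.61) = (-4.1911,0.1194)
  v6: (1-0.309)·(-2.2,-1.99) + 0.309·(-1.64,-0.39) = (-2.0270,-1.4956)
  v7: (1-0.309)·(3.52,-3.12) + 0.309·(1.99,-1.46) = (3.0472,-2.6071)
Shoelace sum Σ(x_i·y_{i+1} − x_{i+1}·y_i):
  i=1: 3.4583·2.8523 − 2.5301·0.5239 = +8.5384 (running +8.5384)
  i=2: 2.5301·2.8880 − 0.2677·2.8523 = +6.5433 (running +15.0817)
  i=3: 0.2677·1.7338 − -1.8842·2.8880 = +5.9056 (running +20.9874)
  i=4: -1.8842·0.1194 − -4.1911·1.7338 = +7.0415 (running +28.0288)
  i=5: -4.1911·-1.4956 − -2.0270·0.1194 = +6.5102 (running +34.5391)
  i=6: -2.0270·-2.6071 − 3.0472·-1.4956 = +9.8418 (running +44.3809)
  i=7: 3.0472·0.5239 − 3.4583·-2.6071 = +10.6124 (running +54.9934)
Area = |Σ|/2 = |54.9934|/2 = 27.4967

Area at t=0.309: 27.4967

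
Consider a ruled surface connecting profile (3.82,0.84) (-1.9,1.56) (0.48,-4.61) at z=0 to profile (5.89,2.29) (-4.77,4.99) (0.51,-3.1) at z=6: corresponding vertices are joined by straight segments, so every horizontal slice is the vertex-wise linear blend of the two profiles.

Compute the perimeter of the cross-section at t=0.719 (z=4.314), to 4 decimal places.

Cross-section at t=0.719: each vertex is (1-t)·p0[i] + t·p1[i].
  v1: (1-0.719)·(3.82,0.84) + 0.719·(5.89,2.29) = (5.3083,1.8825)
  v2: (1-0.719)·(-1.9,1.56) + 0.719·(-4.77,4.99) = (-3.9635,4.0262)
  v3: (1-0.719)·(0.48,-4.61) + 0.719·(0.51,-3.1) = (0.5016,-3.5243)
Perimeter = Σ |v_{i+1} − v_i|:
  edge 1→2: √(-9.2719² + 2.1436²) = 9.5164 (running 9.5164)
  edge 2→3: √(4.4651² + -7.5505²) = 8.7719 (running 18.2884)
  edge 3→1: √(4.8068² + 5.4069²) = 7.2346 (running 25.5229)
Perimeter = 25.5229

Perimeter at t=0.719: 25.5229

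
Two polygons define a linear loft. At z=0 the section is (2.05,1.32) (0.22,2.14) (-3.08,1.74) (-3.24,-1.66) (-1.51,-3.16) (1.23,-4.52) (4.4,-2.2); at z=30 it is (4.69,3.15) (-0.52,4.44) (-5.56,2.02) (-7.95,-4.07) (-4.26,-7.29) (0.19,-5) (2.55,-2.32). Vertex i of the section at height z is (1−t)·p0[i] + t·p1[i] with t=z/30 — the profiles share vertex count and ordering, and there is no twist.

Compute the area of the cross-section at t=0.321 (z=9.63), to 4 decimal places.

Cross-section at t=0.321: each vertex is (1-t)·p0[i] + t·p1[i].
  v1: (1-0.321)·(2.05,1.32) + 0.321·(4.69,3.15) = (2.8974,1.9074)
  v2: (1-0.321)·(0.22,2.14) + 0.321·(-0.52,4.44) = (-0.0175,2.8783)
  v3: (1-0.321)·(-3.08,1.74) + 0.321·(-5.56,2.02) = (-3.8761,1.8299)
  v4: (1-0.321)·(-3.24,-1.66) + 0.321·(-7.95,-4.07) = (-4.7519,-2.4336)
  v5: (1-0.321)·(-1.51,-3.16) + 0.321·(-4.26,-7.29) = (-2.3927,-4.4857)
  v6: (1-0.321)·(1.23,-4.52) + 0.321·(0.19,-5) = (0.8962,-4.6741)
  v7: (1-0.321)·(4.4,-2.2) + 0.321·(2.55,-2.32) = (3.8062,-2.2385)
Shoelace sum Σ(x_i·y_{i+1} − x_{i+1}·y_i):
  i=1: 2.8974·2.8783 − -0.0175·1.9074 = +8.3732 (running +8.3732)
  i=2: -0.0175·1.8299 − -3.8761·2.8783 = +11.1244 (running +19.4976)
  i=3: -3.8761·-2.4336 − -4.7519·1.8299 = +18.1283 (running +37.6259)
  i=4: -4.7519·-4.4857 − -2.3927·-2.4336 = +15.4928 (running +53.1186)
  i=5: -2.3927·-4.6741 − 0.8962·-4.4857 = +15.2038 (running +68.3225)
  i=6: 0.8962·-2.2385 − 3.8062·-4.6741 = +15.7842 (running +84.1067)
  i=7: 3.8062·1.9074 − 2.8974·-2.2385 = +13.7459 (running +97.8526)
Area = |Σ|/2 = |97.8526|/2 = 48.9263

Area at t=0.321: 48.9263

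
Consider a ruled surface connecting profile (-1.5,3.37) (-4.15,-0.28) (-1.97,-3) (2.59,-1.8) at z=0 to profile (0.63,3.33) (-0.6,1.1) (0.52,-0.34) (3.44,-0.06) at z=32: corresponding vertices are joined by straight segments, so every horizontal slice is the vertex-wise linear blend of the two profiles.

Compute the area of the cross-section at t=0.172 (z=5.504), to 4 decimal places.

Cross-section at t=0.172: each vertex is (1-t)·p0[i] + t·p1[i].
  v1: (1-0.172)·(-1.5,3.37) + 0.172·(0.63,3.33) = (-1.1336,3.3631)
  v2: (1-0.172)·(-4.15,-0.28) + 0.172·(-0.6,1.1) = (-3.5394,-0.0426)
  v3: (1-0.172)·(-1.97,-3) + 0.172·(0.52,-0.34) = (-1.5417,-2.5425)
  v4: (1-0.172)·(2.59,-1.8) + 0.172·(3.44,-0.06) = (2.7362,-1.5007)
Shoelace sum Σ(x_i·y_{i+1} − x_{i+1}·y_i):
  i=1: -1.1336·-0.0426 − -3.5394·3.3631 = +11.9518 (running +11.9518)
  i=2: -3.5394·-2.5425 − -1.5417·-0.0426 = +8.9331 (running +20.8849)
  i=3: -1.5417·-1.5007 − 2.7362·-2.5425 = +9.2704 (running +30.1553)
  i=4: 2.7362·3.3631 − -1.1336·-1.5007 = +7.5009 (running +37.6562)
Area = |Σ|/2 = |37.6562|/2 = 18.8281

Area at t=0.172: 18.8281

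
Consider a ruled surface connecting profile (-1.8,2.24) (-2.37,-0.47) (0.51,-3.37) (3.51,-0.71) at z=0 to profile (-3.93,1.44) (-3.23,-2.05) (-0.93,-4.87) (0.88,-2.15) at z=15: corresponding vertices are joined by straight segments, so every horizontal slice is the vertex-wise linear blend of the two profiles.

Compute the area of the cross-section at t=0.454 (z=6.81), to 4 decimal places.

Cross-section at t=0.454: each vertex is (1-t)·p0[i] + t·p1[i].
  v1: (1-0.454)·(-1.8,2.24) + 0.454·(-3.93,1.44) = (-2.7670,1.8768)
  v2: (1-0.454)·(-2.37,-0.47) + 0.454·(-3.23,-2.05) = (-2.7604,-1.1873)
  v3: (1-0.454)·(0.51,-3.37) + 0.454·(-0.93,-4.87) = (-0.1438,-4.0510)
  v4: (1-0.454)·(3.51,-0.71) + 0.454·(0.88,-2.15) = (2.3160,-1.3638)
Shoelace sum Σ(x_i·y_{i+1} − x_{i+1}·y_i):
  i=1: -2.7670·-1.1873 − -2.7604·1.8768 = +8.4661 (running +8.4661)
  i=2: -2.7604·-4.0510 − -0.1438·-1.1873 = +11.0119 (running +19.4780)
  i=3: -0.1438·-1.3638 − 2.3160·-4.0510 = +9.5781 (running +29.0561)
  i=4: 2.3160·1.8768 − -2.7670·-1.3638 = +0.5731 (running +29.6292)
Area = |Σ|/2 = |29.6292|/2 = 14.8146

Area at t=0.454: 14.8146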